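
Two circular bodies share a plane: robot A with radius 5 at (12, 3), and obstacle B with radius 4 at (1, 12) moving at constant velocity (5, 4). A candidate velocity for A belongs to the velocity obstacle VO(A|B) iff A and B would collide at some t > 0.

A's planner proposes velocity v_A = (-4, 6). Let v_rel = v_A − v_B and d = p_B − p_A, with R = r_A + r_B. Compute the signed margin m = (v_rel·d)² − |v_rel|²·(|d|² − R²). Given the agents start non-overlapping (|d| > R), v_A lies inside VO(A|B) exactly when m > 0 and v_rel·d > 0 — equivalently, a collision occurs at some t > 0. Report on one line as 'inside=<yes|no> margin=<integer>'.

d = (-11, 9),  |d|² = 202;  R = 5+4 = 9,  c = 202−9² = 121
v_rel = (-9, 2),  |v_rel|² = 85;  v_rel·d = (-9)·(-11) + (2)·(9) = 117
85·t² − 234·t + 121 = 0  ⇒  m = 117² − 85·121 = 3404
m = 3404 > 0,  v_rel·d = 117 > 0  ⇒  inside

inside=yes margin=3404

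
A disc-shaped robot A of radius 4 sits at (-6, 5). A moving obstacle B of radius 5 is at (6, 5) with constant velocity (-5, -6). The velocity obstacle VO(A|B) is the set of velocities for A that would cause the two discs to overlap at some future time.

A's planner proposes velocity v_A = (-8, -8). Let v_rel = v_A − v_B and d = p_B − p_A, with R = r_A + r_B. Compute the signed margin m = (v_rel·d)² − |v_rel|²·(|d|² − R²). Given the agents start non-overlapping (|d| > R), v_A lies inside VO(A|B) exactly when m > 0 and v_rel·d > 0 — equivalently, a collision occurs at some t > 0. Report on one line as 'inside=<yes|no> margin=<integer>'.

d = (12, 0),  |d|² = 144;  R = 4+5 = 9,  c = 144−9² = 63
v_rel = (-3, -2),  |v_rel|² = 13;  v_rel·d = (-3)·(12) + (-2)·(0) = -36
13·t² + 72·t + 63 = 0  ⇒  m = (-36)² − 13·63 = 477
m = 477 > 0,  v_rel·d = -36 < 0  ⇒  outside

inside=no margin=477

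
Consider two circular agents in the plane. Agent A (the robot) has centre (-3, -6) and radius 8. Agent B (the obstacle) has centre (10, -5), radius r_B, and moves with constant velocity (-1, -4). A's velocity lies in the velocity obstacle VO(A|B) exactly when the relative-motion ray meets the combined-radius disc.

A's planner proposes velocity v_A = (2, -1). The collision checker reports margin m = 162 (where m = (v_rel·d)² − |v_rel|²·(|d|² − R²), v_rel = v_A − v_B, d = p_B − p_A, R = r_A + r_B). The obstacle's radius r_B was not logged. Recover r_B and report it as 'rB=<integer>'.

m = 162
d = (13, 1);  v_rel = (3, 3),  |v_rel|² = 18
v_rel×d = (3)·(1) − (3)·(13) = -36
since m = R²·18 − (-36)²:  R² = (1296 + 162) / 18 = 81
R = √81 = 9  ⇒  r_B = 9 − 8 = 1

rB=1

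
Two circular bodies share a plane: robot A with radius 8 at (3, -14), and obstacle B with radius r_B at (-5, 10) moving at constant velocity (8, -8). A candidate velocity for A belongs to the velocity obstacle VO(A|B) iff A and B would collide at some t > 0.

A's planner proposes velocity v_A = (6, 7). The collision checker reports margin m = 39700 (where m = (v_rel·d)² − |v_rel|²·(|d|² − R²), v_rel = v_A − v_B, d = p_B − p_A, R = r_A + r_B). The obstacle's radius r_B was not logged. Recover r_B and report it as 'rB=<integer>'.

m = 39700
d = (-8, 24);  v_rel = (-2, 15),  |v_rel|² = 229
v_rel×d = (-2)·(24) − (15)·(-8) = 72
since m = R²·229 − 72²:  R² = (5184 + 39700) / 229 = 196
R = √196 = 14  ⇒  r_B = 14 − 8 = 6

rB=6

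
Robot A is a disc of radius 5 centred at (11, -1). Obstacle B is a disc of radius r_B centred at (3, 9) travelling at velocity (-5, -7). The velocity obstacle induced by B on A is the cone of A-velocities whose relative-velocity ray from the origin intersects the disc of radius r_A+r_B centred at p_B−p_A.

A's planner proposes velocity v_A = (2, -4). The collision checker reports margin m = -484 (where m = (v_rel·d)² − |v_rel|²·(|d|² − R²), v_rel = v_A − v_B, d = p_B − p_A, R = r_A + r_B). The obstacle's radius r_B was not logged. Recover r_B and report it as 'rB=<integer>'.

m = -484
d = (-8, 10);  v_rel = (7, 3),  |v_rel|² = 58
v_rel×d = (7)·(10) − (3)·(-8) = 94
since m = R²·58 − 94²:  R² = (8836 + -484) / 58 = 144
R = √144 = 12  ⇒  r_B = 12 − 5 = 7

rB=7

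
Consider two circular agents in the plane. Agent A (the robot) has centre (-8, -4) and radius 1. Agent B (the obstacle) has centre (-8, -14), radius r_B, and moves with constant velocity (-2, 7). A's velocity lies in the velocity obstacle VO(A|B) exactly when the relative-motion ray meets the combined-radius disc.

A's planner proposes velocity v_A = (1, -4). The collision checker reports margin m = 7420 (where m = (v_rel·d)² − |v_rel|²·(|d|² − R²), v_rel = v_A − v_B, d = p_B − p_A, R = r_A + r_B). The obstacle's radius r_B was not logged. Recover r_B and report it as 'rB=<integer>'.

m = 7420
d = (0, -10);  v_rel = (3, -11),  |v_rel|² = 130
v_rel×d = (3)·(-10) − (-11)·(0) = -30
since m = R²·130 − (-30)²:  R² = (900 + 7420) / 130 = 64
R = √64 = 8  ⇒  r_B = 8 − 1 = 7

rB=7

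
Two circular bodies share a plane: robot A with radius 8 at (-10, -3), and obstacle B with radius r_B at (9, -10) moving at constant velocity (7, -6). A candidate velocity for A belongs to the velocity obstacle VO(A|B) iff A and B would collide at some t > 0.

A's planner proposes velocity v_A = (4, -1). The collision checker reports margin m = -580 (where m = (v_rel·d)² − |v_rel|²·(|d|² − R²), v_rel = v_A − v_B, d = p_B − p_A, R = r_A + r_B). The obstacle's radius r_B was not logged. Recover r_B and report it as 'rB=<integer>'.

m = -580
d = (19, -7);  v_rel = (-3, 5),  |v_rel|² = 34
v_rel×d = (-3)·(-7) − (5)·(19) = -74
since m = R²·34 − (-74)²:  R² = (5476 + -580) / 34 = 144
R = √144 = 12  ⇒  r_B = 12 − 8 = 4

rB=4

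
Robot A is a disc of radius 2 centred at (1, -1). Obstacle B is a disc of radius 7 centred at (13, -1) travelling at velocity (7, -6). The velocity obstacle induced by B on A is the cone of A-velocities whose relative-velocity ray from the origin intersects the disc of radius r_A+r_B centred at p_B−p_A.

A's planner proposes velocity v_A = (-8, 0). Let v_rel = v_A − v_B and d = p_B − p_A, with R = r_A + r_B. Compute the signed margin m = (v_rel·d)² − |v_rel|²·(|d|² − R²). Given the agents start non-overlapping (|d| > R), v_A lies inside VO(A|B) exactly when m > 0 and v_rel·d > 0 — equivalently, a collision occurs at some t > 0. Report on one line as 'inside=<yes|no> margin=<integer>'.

d = (12, 0),  |d|² = 144;  R = 2+7 = 9,  c = 144−9² = 63
v_rel = (-15, 6),  |v_rel|² = 261;  v_rel·d = (-15)·(12) + (6)·(0) = -180
261·t² + 360·t + 63 = 0  ⇒  m = (-180)² − 261·63 = 15957
m = 15957 > 0,  v_rel·d = -180 < 0  ⇒  outside

inside=no margin=15957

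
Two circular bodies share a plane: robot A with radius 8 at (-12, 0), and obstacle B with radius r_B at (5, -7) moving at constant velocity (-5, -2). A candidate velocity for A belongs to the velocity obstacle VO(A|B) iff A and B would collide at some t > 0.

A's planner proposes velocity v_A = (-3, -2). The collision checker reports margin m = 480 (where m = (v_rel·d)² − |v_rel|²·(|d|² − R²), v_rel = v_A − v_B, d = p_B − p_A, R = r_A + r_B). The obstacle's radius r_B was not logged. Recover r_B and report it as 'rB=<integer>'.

m = 480
d = (17, -7);  v_rel = (2, 0),  |v_rel|² = 4
v_rel×d = (2)·(-7) − (0)·(17) = -14
since m = R²·4 − (-14)²:  R² = (196 + 480) / 4 = 169
R = √169 = 13  ⇒  r_B = 13 − 8 = 5

rB=5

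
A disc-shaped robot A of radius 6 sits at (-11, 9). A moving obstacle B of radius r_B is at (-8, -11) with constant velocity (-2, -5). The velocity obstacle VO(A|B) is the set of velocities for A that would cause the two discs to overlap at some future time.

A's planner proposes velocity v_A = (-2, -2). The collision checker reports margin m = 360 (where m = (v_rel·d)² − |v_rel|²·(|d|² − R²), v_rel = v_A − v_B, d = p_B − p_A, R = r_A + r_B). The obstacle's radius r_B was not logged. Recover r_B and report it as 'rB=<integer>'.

m = 360
d = (3, -20);  v_rel = (0, 3),  |v_rel|² = 9
v_rel×d = (0)·(-20) − (3)·(3) = -9
since m = R²·9 − (-9)²:  R² = (81 + 360) / 9 = 49
R = √49 = 7  ⇒  r_B = 7 − 6 = 1

rB=1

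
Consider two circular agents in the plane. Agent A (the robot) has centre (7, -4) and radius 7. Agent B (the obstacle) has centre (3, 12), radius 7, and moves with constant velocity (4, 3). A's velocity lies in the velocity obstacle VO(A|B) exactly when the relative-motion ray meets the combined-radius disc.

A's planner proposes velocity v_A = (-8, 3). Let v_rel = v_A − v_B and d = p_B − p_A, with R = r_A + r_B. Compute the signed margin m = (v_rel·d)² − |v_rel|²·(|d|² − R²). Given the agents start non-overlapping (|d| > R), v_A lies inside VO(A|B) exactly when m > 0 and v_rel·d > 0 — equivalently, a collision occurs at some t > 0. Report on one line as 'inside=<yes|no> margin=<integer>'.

d = (-4, 16),  |d|² = 272;  R = 7+7 = 14,  c = 272−14² = 76
v_rel = (-12, 0),  |v_rel|² = 144;  v_rel·d = (-12)·(-4) + (0)·(16) = 48
144·t² − 96·t + 76 = 0  ⇒  m = 48² − 144·76 = -8640
m = -8640 < 0,  v_rel·d = 48 > 0  ⇒  outside

inside=no margin=-8640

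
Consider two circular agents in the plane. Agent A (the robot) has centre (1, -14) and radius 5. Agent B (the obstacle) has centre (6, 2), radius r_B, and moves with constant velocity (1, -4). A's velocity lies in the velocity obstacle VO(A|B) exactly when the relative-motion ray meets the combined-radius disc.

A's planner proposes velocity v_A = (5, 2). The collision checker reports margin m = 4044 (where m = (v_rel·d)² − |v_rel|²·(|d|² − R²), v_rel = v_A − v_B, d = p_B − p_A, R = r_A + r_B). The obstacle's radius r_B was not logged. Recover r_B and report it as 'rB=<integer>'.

m = 4044
d = (5, 16);  v_rel = (4, 6),  |v_rel|² = 52
v_rel×d = (4)·(16) − (6)·(5) = 34
since m = R²·52 − 34²:  R² = (1156 + 4044) / 52 = 100
R = √100 = 10  ⇒  r_B = 10 − 5 = 5

rB=5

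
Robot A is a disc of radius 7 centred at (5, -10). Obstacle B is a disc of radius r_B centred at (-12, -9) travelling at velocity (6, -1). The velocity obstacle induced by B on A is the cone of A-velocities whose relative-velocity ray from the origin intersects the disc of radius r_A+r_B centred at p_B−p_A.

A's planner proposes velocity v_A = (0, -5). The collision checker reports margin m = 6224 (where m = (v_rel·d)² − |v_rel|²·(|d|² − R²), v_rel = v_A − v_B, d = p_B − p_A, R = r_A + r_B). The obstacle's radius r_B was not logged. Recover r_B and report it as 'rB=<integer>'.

m = 6224
d = (-17, 1);  v_rel = (-6, -4),  |v_rel|² = 52
v_rel×d = (-6)·(1) − (-4)·(-17) = -74
since m = R²·52 − (-74)²:  R² = (5476 + 6224) / 52 = 225
R = √225 = 15  ⇒  r_B = 15 − 7 = 8

rB=8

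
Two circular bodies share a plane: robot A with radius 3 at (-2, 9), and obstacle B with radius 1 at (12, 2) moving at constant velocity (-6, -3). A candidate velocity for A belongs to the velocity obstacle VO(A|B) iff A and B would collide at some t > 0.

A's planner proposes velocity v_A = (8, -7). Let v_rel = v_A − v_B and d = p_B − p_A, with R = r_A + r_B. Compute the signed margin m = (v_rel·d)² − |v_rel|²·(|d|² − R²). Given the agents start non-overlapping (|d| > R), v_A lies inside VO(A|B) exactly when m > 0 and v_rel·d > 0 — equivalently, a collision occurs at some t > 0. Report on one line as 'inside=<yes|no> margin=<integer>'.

d = (14, -7),  |d|² = 245;  R = 3+1 = 4,  c = 245−4² = 229
v_rel = (14, -4),  |v_rel|² = 212;  v_rel·d = (14)·(14) + (-4)·(-7) = 224
212·t² − 448·t + 229 = 0  ⇒  m = 224² − 212·229 = 1628
m = 1628 > 0,  v_rel·d = 224 > 0  ⇒  inside

inside=yes margin=1628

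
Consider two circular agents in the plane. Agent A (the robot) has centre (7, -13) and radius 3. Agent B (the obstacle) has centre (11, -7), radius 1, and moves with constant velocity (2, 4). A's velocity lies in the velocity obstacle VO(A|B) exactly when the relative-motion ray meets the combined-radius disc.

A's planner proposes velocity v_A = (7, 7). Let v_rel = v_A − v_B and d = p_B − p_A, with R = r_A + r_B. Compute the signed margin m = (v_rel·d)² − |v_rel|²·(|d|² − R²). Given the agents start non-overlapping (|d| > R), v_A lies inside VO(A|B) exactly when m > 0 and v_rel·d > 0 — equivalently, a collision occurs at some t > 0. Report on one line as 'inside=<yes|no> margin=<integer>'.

d = (4, 6),  |d|² = 52;  R = 3+1 = 4,  c = 52−4² = 36
v_rel = (5, 3),  |v_rel|² = 34;  v_rel·d = (5)·(4) + (3)·(6) = 38
34·t² − 76·t + 36 = 0  ⇒  m = 38² − 34·36 = 220
m = 220 > 0,  v_rel·d = 38 > 0  ⇒  inside

inside=yes margin=220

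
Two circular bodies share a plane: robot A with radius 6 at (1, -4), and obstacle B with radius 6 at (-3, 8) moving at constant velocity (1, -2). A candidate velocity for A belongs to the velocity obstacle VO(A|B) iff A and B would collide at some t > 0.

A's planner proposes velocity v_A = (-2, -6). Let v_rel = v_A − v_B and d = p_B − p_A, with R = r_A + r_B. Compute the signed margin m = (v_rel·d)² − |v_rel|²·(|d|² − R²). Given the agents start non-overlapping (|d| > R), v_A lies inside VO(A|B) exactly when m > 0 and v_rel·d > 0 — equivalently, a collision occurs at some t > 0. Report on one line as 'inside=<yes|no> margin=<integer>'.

d = (-4, 12),  |d|² = 160;  R = 6+6 = 12,  c = 160−12² = 16
v_rel = (-3, -4),  |v_rel|² = 25;  v_rel·d = (-3)·(-4) + (-4)·(12) = -36
25·t² + 72·t + 16 = 0  ⇒  m = (-36)² − 25·16 = 896
m = 896 > 0,  v_rel·d = -36 < 0  ⇒  outside

inside=no margin=896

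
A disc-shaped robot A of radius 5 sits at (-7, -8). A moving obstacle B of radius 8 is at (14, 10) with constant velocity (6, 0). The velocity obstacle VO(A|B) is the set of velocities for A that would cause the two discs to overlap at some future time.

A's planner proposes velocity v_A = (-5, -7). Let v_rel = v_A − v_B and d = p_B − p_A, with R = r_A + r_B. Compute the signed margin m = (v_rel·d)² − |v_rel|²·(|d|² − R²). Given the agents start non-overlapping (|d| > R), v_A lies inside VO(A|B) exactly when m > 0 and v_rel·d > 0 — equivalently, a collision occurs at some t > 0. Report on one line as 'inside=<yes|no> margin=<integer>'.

d = (21, 18),  |d|² = 765;  R = 5+8 = 13,  c = 765−13² = 596
v_rel = (-11, -7),  |v_rel|² = 170;  v_rel·d = (-11)·(21) + (-7)·(18) = -357
170·t² + 714·t + 596 = 0  ⇒  m = (-357)² − 170·596 = 26129
m = 26129 > 0,  v_rel·d = -357 < 0  ⇒  outside

inside=no margin=26129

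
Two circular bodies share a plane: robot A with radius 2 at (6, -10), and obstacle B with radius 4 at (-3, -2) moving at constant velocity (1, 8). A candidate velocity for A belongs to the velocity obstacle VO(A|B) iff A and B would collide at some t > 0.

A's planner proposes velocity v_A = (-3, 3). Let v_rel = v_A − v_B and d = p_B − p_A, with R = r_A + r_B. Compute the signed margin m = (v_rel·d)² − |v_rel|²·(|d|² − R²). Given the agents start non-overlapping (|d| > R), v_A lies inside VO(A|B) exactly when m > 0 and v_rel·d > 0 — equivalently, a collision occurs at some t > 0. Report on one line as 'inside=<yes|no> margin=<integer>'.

d = (-9, 8),  |d|² = 145;  R = 2+4 = 6,  c = 145−6² = 109
v_rel = (-4, -5),  |v_rel|² = 41;  v_rel·d = (-4)·(-9) + (-5)·(8) = -4
41·t² + 8·t + 109 = 0  ⇒  m = (-4)² − 41·109 = -4453
m = -4453 < 0,  v_rel·d = -4 < 0  ⇒  outside

inside=no margin=-4453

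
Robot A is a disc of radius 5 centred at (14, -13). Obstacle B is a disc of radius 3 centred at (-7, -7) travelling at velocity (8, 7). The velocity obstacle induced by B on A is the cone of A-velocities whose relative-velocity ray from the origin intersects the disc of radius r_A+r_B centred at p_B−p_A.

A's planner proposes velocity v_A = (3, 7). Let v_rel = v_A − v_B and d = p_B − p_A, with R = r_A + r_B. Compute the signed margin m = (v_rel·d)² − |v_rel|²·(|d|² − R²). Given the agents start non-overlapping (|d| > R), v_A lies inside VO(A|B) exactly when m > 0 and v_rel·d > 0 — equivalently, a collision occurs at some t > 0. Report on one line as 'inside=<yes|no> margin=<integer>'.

d = (-21, 6),  |d|² = 477;  R = 5+3 = 8,  c = 477−8² = 413
v_rel = (-5, 0),  |v_rel|² = 25;  v_rel·d = (-5)·(-21) + (0)·(6) = 105
25·t² − 210·t + 413 = 0  ⇒  m = 105² − 25·413 = 700
m = 700 > 0,  v_rel·d = 105 > 0  ⇒  inside

inside=yes margin=700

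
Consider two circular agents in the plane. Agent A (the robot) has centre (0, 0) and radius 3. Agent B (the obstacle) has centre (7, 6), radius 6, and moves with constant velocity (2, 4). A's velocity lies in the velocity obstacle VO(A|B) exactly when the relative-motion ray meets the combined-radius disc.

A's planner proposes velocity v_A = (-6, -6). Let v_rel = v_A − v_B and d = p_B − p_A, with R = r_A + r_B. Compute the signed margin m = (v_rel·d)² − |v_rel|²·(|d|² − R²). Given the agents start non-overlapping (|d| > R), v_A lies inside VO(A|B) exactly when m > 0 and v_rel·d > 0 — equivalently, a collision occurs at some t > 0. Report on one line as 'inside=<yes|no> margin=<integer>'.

d = (7, 6),  |d|² = 85;  R = 3+6 = 9,  c = 85−9² = 4
v_rel = (-8, -10),  |v_rel|² = 164;  v_rel·d = (-8)·(7) + (-10)·(6) = -116
164·t² + 232·t + 4 = 0  ⇒  m = (-116)² − 164·4 = 12800
m = 12800 > 0,  v_rel·d = -116 < 0  ⇒  outside

inside=no margin=12800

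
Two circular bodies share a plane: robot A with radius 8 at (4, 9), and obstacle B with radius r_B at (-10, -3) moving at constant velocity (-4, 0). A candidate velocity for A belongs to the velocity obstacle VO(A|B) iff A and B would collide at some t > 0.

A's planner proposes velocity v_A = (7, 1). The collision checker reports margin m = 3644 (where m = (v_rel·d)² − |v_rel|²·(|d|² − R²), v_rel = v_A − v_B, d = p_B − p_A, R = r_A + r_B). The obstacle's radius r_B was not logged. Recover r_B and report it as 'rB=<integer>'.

m = 3644
d = (-14, -12);  v_rel = (11, 1),  |v_rel|² = 122
v_rel×d = (11)·(-12) − (1)·(-14) = -118
since m = R²·122 − (-118)²:  R² = (13924 + 3644) / 122 = 144
R = √144 = 12  ⇒  r_B = 12 − 8 = 4

rB=4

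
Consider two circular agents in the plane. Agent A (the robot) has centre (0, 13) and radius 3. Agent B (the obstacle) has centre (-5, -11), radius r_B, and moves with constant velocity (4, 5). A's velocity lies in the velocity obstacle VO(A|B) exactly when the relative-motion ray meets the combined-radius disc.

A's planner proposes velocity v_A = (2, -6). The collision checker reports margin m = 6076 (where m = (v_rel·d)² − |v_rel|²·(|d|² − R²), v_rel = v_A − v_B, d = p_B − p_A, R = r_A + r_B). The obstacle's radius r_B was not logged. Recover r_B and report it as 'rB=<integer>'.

m = 6076
d = (-5, -24);  v_rel = (-2, -11),  |v_rel|² = 125
v_rel×d = (-2)·(-24) − (-11)·(-5) = -7
since m = R²·125 − (-7)²:  R² = (49 + 6076) / 125 = 49
R = √49 = 7  ⇒  r_B = 7 − 3 = 4

rB=4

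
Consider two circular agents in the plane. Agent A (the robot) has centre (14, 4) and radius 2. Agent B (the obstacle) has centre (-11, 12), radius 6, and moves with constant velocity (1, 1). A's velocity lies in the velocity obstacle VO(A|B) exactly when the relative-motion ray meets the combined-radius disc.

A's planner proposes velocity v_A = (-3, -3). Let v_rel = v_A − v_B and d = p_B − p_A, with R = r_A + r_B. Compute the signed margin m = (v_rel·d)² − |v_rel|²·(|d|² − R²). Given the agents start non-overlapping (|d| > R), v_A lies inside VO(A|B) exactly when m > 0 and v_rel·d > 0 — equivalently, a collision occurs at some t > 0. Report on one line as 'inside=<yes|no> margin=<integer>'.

d = (-25, 8),  |d|² = 689;  R = 2+6 = 8,  c = 689−8² = 625
v_rel = (-4, -4),  |v_rel|² = 32;  v_rel·d = (-4)·(-25) + (-4)·(8) = 68
32·t² − 136·t + 625 = 0  ⇒  m = 68² − 32·625 = -15376
m = -15376 < 0,  v_rel·d = 68 > 0  ⇒  outside

inside=no margin=-15376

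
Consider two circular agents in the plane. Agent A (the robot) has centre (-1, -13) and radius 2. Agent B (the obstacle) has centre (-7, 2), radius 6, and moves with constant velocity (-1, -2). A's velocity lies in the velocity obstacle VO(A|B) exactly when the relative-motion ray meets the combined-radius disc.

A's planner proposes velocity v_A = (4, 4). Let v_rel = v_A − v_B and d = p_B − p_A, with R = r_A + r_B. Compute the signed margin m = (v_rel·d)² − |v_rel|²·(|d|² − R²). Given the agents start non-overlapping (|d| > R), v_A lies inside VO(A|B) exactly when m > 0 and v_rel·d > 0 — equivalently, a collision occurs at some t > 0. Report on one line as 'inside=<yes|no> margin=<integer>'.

d = (-6, 15),  |d|² = 261;  R = 2+6 = 8,  c = 261−8² = 197
v_rel = (5, 6),  |v_rel|² = 61;  v_rel·d = (5)·(-6) + (6)·(15) = 60
61·t² − 120·t + 197 = 0  ⇒  m = 60² − 61·197 = -8417
m = -8417 < 0,  v_rel·d = 60 > 0  ⇒  outside

inside=no margin=-8417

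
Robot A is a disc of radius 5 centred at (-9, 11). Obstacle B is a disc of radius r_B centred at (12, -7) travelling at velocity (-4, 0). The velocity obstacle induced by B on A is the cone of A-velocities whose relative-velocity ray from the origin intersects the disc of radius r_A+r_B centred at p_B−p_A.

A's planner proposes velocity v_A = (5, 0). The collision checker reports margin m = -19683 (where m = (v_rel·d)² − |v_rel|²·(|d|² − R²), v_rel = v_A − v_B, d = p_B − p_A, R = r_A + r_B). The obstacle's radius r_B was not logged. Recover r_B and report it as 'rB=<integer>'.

m = -19683
d = (21, -18);  v_rel = (9, 0),  |v_rel|² = 81
v_rel×d = (9)·(-18) − (0)·(21) = -162
since m = R²·81 − (-162)²:  R² = (26244 + -19683) / 81 = 81
R = √81 = 9  ⇒  r_B = 9 − 5 = 4

rB=4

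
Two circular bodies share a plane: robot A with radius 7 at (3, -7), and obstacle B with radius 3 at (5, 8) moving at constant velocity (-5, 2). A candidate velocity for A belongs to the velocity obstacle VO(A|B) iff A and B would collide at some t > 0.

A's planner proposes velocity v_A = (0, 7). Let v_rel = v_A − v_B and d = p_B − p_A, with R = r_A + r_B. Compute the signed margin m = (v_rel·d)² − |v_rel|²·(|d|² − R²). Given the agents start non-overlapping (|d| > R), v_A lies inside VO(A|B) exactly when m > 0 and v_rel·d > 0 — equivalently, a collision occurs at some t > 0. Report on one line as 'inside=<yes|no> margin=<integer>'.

d = (2, 15),  |d|² = 229;  R = 7+3 = 10,  c = 229−10² = 129
v_rel = (5, 5),  |v_rel|² = 50;  v_rel·d = (5)·(2) + (5)·(15) = 85
50·t² − 170·t + 129 = 0  ⇒  m = 85² − 50·129 = 775
m = 775 > 0,  v_rel·d = 85 > 0  ⇒  inside

inside=yes margin=775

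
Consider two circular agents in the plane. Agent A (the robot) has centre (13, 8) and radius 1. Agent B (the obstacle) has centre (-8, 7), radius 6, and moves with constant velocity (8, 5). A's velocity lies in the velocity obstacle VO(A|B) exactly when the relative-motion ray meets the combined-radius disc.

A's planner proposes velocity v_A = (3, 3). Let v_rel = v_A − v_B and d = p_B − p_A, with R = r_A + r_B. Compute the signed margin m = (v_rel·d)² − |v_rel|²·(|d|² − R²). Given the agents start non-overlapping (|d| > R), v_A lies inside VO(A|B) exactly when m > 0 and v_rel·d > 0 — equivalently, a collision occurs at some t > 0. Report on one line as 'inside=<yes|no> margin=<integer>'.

d = (-21, -1),  |d|² = 442;  R = 1+6 = 7,  c = 442−7² = 393
v_rel = (-5, -2),  |v_rel|² = 29;  v_rel·d = (-5)·(-21) + (-2)·(-1) = 107
29·t² − 214·t + 393 = 0  ⇒  m = 107² − 29·393 = 52
m = 52 > 0,  v_rel·d = 107 > 0  ⇒  inside

inside=yes margin=52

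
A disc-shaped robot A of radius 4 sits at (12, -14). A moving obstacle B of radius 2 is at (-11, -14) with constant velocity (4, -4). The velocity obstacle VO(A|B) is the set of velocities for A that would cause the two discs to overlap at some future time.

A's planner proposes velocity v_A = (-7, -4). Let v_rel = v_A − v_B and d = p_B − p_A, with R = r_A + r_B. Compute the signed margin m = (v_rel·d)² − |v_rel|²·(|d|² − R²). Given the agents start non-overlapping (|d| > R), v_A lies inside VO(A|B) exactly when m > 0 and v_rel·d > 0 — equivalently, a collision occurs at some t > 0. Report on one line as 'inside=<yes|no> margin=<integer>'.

d = (-23, 0),  |d|² = 529;  R = 4+2 = 6,  c = 529−6² = 493
v_rel = (-11, 0),  |v_rel|² = 121;  v_rel·d = (-11)·(-23) + (0)·(0) = 253
121·t² − 506·t + 493 = 0  ⇒  m = 253² − 121·493 = 4356
m = 4356 > 0,  v_rel·d = 253 > 0  ⇒  inside

inside=yes margin=4356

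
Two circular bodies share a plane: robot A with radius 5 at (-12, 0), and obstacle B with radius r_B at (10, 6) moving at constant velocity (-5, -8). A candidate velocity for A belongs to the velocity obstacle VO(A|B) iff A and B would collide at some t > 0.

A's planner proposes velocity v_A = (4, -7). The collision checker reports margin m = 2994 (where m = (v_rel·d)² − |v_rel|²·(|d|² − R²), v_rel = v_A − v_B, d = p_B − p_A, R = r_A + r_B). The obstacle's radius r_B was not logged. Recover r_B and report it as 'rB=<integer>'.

m = 2994
d = (22, 6);  v_rel = (9, 1),  |v_rel|² = 82
v_rel×d = (9)·(6) − (1)·(22) = 32
since m = R²·82 − 32²:  R² = (1024 + 2994) / 82 = 49
R = √49 = 7  ⇒  r_B = 7 − 5 = 2

rB=2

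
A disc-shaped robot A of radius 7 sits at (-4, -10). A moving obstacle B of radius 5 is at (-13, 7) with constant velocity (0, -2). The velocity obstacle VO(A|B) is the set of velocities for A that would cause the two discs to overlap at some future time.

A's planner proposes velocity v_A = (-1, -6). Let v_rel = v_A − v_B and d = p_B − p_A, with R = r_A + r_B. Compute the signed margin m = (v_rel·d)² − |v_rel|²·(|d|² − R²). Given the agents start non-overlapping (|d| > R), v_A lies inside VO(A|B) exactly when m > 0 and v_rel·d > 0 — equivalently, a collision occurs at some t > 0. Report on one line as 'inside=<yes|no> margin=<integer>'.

d = (-9, 17),  |d|² = 370;  R = 7+5 = 12,  c = 370−12² = 226
v_rel = (-1, -4),  |v_rel|² = 17;  v_rel·d = (-1)·(-9) + (-4)·(17) = -59
17·t² + 118·t + 226 = 0  ⇒  m = (-59)² − 17·226 = -361
m = -361 < 0,  v_rel·d = -59 < 0  ⇒  outside

inside=no margin=-361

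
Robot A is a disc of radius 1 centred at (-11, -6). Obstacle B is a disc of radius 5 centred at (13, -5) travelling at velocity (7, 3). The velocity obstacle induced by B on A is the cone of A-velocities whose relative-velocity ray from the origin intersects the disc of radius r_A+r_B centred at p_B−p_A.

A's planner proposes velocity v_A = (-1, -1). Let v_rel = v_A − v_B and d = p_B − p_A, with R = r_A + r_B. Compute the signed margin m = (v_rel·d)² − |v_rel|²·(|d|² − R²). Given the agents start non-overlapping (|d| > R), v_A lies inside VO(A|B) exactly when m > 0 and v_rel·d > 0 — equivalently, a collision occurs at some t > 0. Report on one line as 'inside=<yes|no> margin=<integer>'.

d = (24, 1),  |d|² = 577;  R = 1+5 = 6,  c = 577−6² = 541
v_rel = (-8, -4),  |v_rel|² = 80;  v_rel·d = (-8)·(24) + (-4)·(1) = -196
80·t² + 392·t + 541 = 0  ⇒  m = (-196)² − 80·541 = -4864
m = -4864 < 0,  v_rel·d = -196 < 0  ⇒  outside

inside=no margin=-4864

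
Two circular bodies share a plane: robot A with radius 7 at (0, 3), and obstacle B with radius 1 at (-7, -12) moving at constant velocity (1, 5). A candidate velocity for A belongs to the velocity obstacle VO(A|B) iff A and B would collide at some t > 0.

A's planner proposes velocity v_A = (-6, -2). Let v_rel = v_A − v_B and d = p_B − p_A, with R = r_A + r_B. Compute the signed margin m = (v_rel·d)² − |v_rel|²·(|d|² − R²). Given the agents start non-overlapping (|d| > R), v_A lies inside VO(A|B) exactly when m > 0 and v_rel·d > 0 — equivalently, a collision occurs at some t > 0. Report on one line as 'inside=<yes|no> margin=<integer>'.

d = (-7, -15),  |d|² = 274;  R = 7+1 = 8,  c = 274−8² = 210
v_rel = (-7, -7),  |v_rel|² = 98;  v_rel·d = (-7)·(-7) + (-7)·(-15) = 154
98·t² − 308·t + 210 = 0  ⇒  m = 154² − 98·210 = 3136
m = 3136 > 0,  v_rel·d = 154 > 0  ⇒  inside

inside=yes margin=3136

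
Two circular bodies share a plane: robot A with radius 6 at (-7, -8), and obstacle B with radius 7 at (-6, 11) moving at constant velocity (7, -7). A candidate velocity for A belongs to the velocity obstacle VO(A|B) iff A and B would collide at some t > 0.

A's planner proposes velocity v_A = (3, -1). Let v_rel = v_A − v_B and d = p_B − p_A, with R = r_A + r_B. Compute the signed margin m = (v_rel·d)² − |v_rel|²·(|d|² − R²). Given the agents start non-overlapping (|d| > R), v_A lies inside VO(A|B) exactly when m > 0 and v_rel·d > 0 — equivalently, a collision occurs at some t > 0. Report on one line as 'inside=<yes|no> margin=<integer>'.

d = (1, 19),  |d|² = 362;  R = 6+7 = 13,  c = 362−13² = 193
v_rel = (-4, 6),  |v_rel|² = 52;  v_rel·d = (-4)·(1) + (6)·(19) = 110
52·t² − 220·t + 193 = 0  ⇒  m = 110² − 52·193 = 2064
m = 2064 > 0,  v_rel·d = 110 > 0  ⇒  inside

inside=yes margin=2064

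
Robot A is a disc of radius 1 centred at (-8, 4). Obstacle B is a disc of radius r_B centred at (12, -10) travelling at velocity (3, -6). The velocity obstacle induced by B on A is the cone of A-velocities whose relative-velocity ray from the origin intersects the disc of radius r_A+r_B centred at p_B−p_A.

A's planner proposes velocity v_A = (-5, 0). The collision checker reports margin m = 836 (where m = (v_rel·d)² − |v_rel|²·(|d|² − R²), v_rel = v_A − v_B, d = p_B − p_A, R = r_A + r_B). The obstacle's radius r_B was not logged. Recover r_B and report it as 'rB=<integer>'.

m = 836
d = (20, -14);  v_rel = (-8, 6),  |v_rel|² = 100
v_rel×d = (-8)·(-14) − (6)·(20) = -8
since m = R²·100 − (-8)²:  R² = (64 + 836) / 100 = 9
R = √9 = 3  ⇒  r_B = 3 − 1 = 2

rB=2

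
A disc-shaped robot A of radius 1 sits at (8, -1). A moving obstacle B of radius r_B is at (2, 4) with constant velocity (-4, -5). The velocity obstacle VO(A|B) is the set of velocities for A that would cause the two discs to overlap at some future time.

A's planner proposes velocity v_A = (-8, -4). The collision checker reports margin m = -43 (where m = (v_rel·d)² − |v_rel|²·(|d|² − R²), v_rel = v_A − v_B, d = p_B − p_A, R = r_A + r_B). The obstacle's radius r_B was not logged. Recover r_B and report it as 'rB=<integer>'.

m = -43
d = (-6, 5);  v_rel = (-4, 1),  |v_rel|² = 17
v_rel×d = (-4)·(5) − (1)·(-6) = -14
since m = R²·17 − (-14)²:  R² = (196 + -43) / 17 = 9
R = √9 = 3  ⇒  r_B = 3 − 1 = 2

rB=2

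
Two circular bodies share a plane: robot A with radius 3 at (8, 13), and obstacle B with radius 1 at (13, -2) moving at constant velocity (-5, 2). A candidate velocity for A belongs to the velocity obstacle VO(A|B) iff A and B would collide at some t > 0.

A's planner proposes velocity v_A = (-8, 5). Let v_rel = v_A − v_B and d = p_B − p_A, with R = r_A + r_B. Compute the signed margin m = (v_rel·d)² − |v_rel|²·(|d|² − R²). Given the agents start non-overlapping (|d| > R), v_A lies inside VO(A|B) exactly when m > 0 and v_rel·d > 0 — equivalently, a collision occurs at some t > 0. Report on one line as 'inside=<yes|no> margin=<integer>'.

d = (5, -15),  |d|² = 250;  R = 3+1 = 4,  c = 250−4² = 234
v_rel = (-3, 3),  |v_rel|² = 18;  v_rel·d = (-3)·(5) + (3)·(-15) = -60
18·t² + 120·t + 234 = 0  ⇒  m = (-60)² − 18·234 = -612
m = -612 < 0,  v_rel·d = -60 < 0  ⇒  outside

inside=no margin=-612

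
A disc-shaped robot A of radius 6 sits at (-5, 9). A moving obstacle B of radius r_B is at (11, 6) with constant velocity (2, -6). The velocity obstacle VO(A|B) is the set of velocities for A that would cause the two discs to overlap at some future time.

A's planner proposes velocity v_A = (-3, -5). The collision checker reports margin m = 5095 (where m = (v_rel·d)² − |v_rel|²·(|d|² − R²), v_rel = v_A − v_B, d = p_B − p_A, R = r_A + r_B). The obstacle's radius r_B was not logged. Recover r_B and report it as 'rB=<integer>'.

m = 5095
d = (16, -3);  v_rel = (-5, 1),  |v_rel|² = 26
v_rel×d = (-5)·(-3) − (1)·(16) = -1
since m = R²·26 − (-1)²:  R² = (1 + 5095) / 26 = 196
R = √196 = 14  ⇒  r_B = 14 − 6 = 8

rB=8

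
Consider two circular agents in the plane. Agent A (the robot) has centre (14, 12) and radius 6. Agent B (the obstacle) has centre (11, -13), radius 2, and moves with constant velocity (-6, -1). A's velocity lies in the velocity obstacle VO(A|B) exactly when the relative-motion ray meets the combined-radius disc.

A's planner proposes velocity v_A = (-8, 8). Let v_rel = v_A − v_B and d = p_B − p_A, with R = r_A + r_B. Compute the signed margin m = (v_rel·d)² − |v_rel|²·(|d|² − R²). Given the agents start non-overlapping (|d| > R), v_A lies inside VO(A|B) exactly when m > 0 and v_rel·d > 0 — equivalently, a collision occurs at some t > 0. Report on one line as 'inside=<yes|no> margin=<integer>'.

d = (-3, -25),  |d|² = 634;  R = 6+2 = 8,  c = 634−8² = 570
v_rel = (-2, 9),  |v_rel|² = 85;  v_rel·d = (-2)·(-3) + (9)·(-25) = -219
85·t² + 438·t + 570 = 0  ⇒  m = (-219)² − 85·570 = -489
m = -489 < 0,  v_rel·d = -219 < 0  ⇒  outside

inside=no margin=-489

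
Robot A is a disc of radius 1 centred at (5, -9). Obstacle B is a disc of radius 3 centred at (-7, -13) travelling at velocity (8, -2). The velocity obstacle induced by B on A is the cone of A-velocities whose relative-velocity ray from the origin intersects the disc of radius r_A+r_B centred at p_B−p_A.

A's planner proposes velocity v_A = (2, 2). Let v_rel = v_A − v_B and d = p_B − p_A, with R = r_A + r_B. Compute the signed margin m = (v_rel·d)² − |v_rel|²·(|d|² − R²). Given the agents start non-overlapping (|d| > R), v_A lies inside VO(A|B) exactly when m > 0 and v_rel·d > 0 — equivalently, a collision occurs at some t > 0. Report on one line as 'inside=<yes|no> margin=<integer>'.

d = (-12, -4),  |d|² = 160;  R = 1+3 = 4,  c = 160−4² = 144
v_rel = (-6, 4),  |v_rel|² = 52;  v_rel·d = (-6)·(-12) + (4)·(-4) = 56
52·t² − 112·t + 144 = 0  ⇒  m = 56² − 52·144 = -4352
m = -4352 < 0,  v_rel·d = 56 > 0  ⇒  outside

inside=no margin=-4352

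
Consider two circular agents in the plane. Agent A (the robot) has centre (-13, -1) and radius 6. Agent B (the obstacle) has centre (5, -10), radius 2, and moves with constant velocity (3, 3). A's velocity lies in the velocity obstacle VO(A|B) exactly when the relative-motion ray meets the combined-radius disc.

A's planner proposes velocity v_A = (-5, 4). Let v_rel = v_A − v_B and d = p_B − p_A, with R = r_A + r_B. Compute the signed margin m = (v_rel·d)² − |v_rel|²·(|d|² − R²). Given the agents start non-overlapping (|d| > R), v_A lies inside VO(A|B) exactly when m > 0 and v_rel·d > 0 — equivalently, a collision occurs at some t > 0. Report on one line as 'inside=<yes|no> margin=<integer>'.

d = (18, -9),  |d|² = 405;  R = 6+2 = 8,  c = 405−8² = 341
v_rel = (-8, 1),  |v_rel|² = 65;  v_rel·d = (-8)·(18) + (1)·(-9) = -153
65·t² + 306·t + 341 = 0  ⇒  m = (-153)² − 65·341 = 1244
m = 1244 > 0,  v_rel·d = -153 < 0  ⇒  outside

inside=no margin=1244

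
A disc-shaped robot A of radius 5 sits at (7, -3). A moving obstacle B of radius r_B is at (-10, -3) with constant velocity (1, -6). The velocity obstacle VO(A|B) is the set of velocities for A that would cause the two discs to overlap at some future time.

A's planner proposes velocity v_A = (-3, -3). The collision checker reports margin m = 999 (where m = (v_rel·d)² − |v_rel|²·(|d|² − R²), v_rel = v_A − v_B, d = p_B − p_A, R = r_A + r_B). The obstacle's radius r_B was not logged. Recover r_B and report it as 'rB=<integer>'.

m = 999
d = (-17, 0);  v_rel = (-4, 3),  |v_rel|² = 25
v_rel×d = (-4)·(0) − (3)·(-17) = 51
since m = R²·25 − 51²:  R² = (2601 + 999) / 25 = 144
R = √144 = 12  ⇒  r_B = 12 − 5 = 7

rB=7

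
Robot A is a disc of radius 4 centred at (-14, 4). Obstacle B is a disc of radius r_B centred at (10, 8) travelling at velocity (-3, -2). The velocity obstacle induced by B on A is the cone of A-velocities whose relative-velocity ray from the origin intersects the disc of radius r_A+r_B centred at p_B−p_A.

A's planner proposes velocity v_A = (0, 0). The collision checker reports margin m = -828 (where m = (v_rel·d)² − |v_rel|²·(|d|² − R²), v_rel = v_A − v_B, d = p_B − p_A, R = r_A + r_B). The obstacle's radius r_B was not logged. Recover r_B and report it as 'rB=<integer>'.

m = -828
d = (24, 4);  v_rel = (3, 2),  |v_rel|² = 13
v_rel×d = (3)·(4) − (2)·(24) = -36
since m = R²·13 − (-36)²:  R² = (1296 + -828) / 13 = 36
R = √36 = 6  ⇒  r_B = 6 − 4 = 2

rB=2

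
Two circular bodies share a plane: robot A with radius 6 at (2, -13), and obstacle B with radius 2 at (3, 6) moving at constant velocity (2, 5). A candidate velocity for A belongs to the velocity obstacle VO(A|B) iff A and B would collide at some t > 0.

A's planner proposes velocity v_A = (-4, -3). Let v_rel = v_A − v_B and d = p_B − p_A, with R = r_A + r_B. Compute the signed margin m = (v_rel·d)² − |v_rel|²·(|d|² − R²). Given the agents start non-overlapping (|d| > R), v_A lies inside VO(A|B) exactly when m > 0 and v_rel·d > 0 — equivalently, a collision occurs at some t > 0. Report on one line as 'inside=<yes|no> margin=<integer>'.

d = (1, 19),  |d|² = 362;  R = 6+2 = 8,  c = 362−8² = 298
v_rel = (-6, -8),  |v_rel|² = 100;  v_rel·d = (-6)·(1) + (-8)·(19) = -158
100·t² + 316·t + 298 = 0  ⇒  m = (-158)² − 100·298 = -4836
m = -4836 < 0,  v_rel·d = -158 < 0  ⇒  outside

inside=no margin=-4836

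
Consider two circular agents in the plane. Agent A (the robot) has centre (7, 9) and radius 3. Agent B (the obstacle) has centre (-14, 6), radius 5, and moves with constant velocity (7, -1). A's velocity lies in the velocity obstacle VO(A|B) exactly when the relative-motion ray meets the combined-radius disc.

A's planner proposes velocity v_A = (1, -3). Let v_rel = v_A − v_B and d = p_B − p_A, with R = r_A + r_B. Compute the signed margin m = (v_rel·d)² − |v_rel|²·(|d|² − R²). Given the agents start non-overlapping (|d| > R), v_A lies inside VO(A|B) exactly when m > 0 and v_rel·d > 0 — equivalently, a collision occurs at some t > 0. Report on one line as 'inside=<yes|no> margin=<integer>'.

d = (-21, -3),  |d|² = 450;  R = 3+5 = 8,  c = 450−8² = 386
v_rel = (-6, -2),  |v_rel|² = 40;  v_rel·d = (-6)·(-21) + (-2)·(-3) = 132
40·t² − 264·t + 386 = 0  ⇒  m = 132² − 40·386 = 1984
m = 1984 > 0,  v_rel·d = 132 > 0  ⇒  inside

inside=yes margin=1984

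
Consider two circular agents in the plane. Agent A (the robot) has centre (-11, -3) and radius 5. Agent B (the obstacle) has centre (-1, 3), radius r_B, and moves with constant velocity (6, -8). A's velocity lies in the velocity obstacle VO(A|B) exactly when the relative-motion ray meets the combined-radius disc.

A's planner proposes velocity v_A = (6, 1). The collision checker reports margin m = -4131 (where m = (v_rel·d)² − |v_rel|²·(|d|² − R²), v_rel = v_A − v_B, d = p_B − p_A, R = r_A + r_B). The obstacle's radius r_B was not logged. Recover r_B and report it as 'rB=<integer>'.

m = -4131
d = (10, 6);  v_rel = (0, 9),  |v_rel|² = 81
v_rel×d = (0)·(6) − (9)·(10) = -90
since m = R²·81 − (-90)²:  R² = (8100 + -4131) / 81 = 49
R = √49 = 7  ⇒  r_B = 7 − 5 = 2

rB=2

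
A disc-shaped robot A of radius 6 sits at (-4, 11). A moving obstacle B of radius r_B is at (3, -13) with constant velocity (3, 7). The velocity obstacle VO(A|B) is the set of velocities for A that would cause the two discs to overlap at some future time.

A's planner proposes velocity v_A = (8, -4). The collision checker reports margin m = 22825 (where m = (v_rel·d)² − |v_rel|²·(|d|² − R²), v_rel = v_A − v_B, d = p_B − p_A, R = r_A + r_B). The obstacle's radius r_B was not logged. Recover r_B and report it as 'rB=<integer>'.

m = 22825
d = (7, -24);  v_rel = (5, -11),  |v_rel|² = 146
v_rel×d = (5)·(-24) − (-11)·(7) = -43
since m = R²·146 − (-43)²:  R² = (1849 + 22825) / 146 = 169
R = √169 = 13  ⇒  r_B = 13 − 6 = 7

rB=7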